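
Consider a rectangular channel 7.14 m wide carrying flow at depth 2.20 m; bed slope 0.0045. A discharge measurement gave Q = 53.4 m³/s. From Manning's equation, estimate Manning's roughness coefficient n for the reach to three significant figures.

0.0242

A = b·y = 7.14 × 2.20 = 15.71 m²
P = b + 2y = 7.14 + 2×2.20 = 11.54 m
R = A/P = 15.71/11.54 = 1.361 m
n = (1/Q)·A·R^(2/3)·S^(1/2) = (1/53.4) × 15.71 × 1.228 × 0.06708 = 0.02424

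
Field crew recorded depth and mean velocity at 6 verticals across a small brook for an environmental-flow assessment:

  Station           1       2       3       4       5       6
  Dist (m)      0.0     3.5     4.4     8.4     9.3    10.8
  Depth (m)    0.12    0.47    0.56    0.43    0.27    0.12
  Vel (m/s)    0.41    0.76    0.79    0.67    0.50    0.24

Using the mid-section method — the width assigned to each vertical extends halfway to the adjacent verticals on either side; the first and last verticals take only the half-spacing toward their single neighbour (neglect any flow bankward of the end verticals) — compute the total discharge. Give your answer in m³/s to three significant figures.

2.85 m³/s

w_1 = (3.5 − 0.0)/2 = 1.75 m; q_1 = 0.41 × 0.12 × 1.75 = 0.08610 m³/s
w_2 = (4.4 − 0.0)/2 = 2.2 m; q_2 = 0.76 × 0.47 × 2.2 = 0.7858 m³/s
w_3 = (8.4 − 3.5)/2 = 2.45 m; q_3 = 0.79 × 0.56 × 2.45 = 1.084 m³/s
w_4 = (9.3 − 4.4)/2 = 2.45 m; q_4 = 0.67 × 0.43 × 2.45 = 0.7058 m³/s
w_5 = (10.8 − 8.4)/2 = 1.2 m; q_5 = 0.50 × 0.27 × 1.2 = 0.1620 m³/s
w_6 = (10.8 − 9.3)/2 = 0.75 m; q_6 = 0.24 × 0.12 × 0.75 = 0.02160 m³/s
Q = Σ qᵢ = 2.845 m³/s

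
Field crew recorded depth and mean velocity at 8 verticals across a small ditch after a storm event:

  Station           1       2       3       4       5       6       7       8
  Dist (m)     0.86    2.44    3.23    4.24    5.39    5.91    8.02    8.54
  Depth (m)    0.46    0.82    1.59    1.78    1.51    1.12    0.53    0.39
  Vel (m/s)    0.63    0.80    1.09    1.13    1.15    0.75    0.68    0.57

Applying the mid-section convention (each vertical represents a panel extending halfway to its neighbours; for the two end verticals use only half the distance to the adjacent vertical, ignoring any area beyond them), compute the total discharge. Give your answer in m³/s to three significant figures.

7.82 m³/s

w_1 = (2.44 − 0.86)/2 = 0.79 m; q_1 = 0.63 × 0.46 × 0.79 = 0.2289 m³/s
w_2 = (3.23 − 0.86)/2 = 1.185 m; q_2 = 0.80 × 0.82 × 1.185 = 0.7774 m³/s
w_3 = (4.24 − 2.44)/2 = 0.9 m; q_3 = 1.09 × 1.59 × 0.9 = 1.560 m³/s
w_4 = (5.39 − 3.23)/2 = 1.08 m; q_4 = 1.13 × 1.78 × 1.08 = 2.172 m³/s
w_5 = (5.91 − 4.24)/2 = 0.835 m; q_5 = 1.15 × 1.51 × 0.835 = 1.450 m³/s
w_6 = (8.02 − 5.39)/2 = 1.315 m; q_6 = 0.75 × 1.12 × 1.315 = 1.105 m³/s
w_7 = (8.54 − 5.91)/2 = 1.315 m; q_7 = 0.68 × 0.53 × 1.315 = 0.4739 m³/s
w_8 = (8.54 − 8.02)/2 = 0.26 m; q_8 = 0.57 × 0.39 × 0.26 = 0.05780 m³/s
Q = Σ qᵢ = 7.825 m³/s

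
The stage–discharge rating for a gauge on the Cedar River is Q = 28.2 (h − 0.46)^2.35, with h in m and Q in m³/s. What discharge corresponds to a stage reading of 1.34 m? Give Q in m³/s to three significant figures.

20.9 m³/s

Q = 28.2 × (1.34 − 0.46)^2.35 = 28.2 × 0.88^2.35 = 20.88 m³/s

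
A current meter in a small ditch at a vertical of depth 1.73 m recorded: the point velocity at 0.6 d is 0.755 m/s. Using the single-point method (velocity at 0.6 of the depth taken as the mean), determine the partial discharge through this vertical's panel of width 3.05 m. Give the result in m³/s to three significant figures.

v̄ = v₀.₆ = 0.755 m/s
q = v̄ × d × w = 0.7550 × 1.73 × 3.05 = 3.984 m³/s

3.98 m³/s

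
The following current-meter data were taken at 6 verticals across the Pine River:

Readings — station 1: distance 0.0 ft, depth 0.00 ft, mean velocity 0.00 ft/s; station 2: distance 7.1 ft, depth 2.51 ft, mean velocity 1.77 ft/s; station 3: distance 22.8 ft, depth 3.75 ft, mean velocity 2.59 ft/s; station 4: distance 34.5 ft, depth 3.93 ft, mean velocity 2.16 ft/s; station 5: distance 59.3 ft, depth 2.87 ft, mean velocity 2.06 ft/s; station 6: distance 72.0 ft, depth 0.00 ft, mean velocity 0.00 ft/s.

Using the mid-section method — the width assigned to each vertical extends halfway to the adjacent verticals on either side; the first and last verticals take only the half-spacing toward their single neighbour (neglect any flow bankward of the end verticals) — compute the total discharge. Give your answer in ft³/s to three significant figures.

449 ft³/s

w_2 = (22.8 − 0.0)/2 = 11.4 ft; q_2 = 1.77 × 2.51 × 11.4 = 50.65 ft³/s
w_3 = (34.5 − 7.1)/2 = 13.7 ft; q_3 = 2.59 × 3.75 × 13.7 = 133.1 ft³/s
w_4 = (59.3 − 22.8)/2 = 18.25 ft; q_4 = 2.16 × 3.93 × 18.25 = 154.9 ft³/s
w_5 = (72.0 − 34.5)/2 = 18.75 ft; q_5 = 2.06 × 2.87 × 18.75 = 110.9 ft³/s
Stations 1, 6 contribute zero (depth or velocity is 0).
Q = Σ qᵢ = 449.5 ft³/s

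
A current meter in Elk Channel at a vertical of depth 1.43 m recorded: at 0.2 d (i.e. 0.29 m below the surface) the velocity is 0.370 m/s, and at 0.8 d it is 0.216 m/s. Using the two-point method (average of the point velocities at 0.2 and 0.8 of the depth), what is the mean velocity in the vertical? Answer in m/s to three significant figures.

0.293 m/s

v̄ = (0.370 + 0.216) / 2 = 0.2930 m/s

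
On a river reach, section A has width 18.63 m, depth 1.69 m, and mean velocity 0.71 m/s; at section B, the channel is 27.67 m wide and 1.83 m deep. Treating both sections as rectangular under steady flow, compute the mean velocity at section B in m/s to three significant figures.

Q = A₁V₁ = (18.63×1.69) × 0.71 = 22.35 m³/s
A₂ = 27.67 × 1.83 = 50.64 m²
V₂ = Q/A₂ = 22.35/50.64 = 0.4415 m/s

0.441 m/s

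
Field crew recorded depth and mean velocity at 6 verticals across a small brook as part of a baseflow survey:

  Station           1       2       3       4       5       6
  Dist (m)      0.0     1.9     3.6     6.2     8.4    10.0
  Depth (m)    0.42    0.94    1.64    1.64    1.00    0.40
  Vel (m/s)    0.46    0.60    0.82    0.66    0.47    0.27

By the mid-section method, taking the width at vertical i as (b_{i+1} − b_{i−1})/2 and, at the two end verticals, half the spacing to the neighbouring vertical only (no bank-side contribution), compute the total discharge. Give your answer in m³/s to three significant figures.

7.67 m³/s

w_1 = (1.9 − 0.0)/2 = 0.95 m; q_1 = 0.46 × 0.42 × 0.95 = 0.1835 m³/s
w_2 = (3.6 − 0.0)/2 = 1.8 m; q_2 = 0.60 × 0.94 × 1.8 = 1.015 m³/s
w_3 = (6.2 − 1.9)/2 = 2.15 m; q_3 = 0.82 × 1.64 × 2.15 = 2.891 m³/s
w_4 = (8.4 − 3.6)/2 = 2.4 m; q_4 = 0.66 × 1.64 × 2.4 = 2.598 m³/s
w_5 = (10.0 − 6.2)/2 = 1.9 m; q_5 = 0.47 × 1.00 × 1.9 = 0.8930 m³/s
w_6 = (10.0 − 8.4)/2 = 0.8 m; q_6 = 0.27 × 0.40 × 0.8 = 0.08640 m³/s
Q = Σ qᵢ = 7.667 m³/s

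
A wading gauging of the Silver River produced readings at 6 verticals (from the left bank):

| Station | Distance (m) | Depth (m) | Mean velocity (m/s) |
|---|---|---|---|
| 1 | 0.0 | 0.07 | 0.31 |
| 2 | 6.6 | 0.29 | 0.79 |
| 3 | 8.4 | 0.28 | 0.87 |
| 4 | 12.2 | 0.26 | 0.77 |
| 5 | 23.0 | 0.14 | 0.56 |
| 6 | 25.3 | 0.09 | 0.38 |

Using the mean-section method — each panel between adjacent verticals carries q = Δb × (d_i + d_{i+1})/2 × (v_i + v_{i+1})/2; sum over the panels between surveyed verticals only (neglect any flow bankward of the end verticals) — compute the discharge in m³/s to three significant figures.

Panel 1-2: Δb = 6.6 m, d̄ = (0.07+0.29)/2 = 0.18, v̄ = (0.31+0.79)/2 = 0.55 → q = 6.6×0.18×0.55 = 0.6534 m³/s
Panel 2-3: Δb = 1.8 m, d̄ = (0.29+0.28)/2 = 0.285, v̄ = (0.79+0.87)/2 = 0.83 → q = 1.8×0.285×0.83 = 0.4258 m³/s
Panel 3-4: Δb = 3.8 m, d̄ = (0.28+0.26)/2 = 0.27, v̄ = (0.87+0.77)/2 = 0.82 → q = 3.8×0.27×0.82 = 0.8413 m³/s
Panel 4-5: Δb = 10.8 m, d̄ = (0.26+0.14)/2 = 0.2, v̄ = (0.77+0.56)/2 = 0.665 → q = 10.8×0.2×0.665 = 1.436 m³/s
Panel 5-6: Δb = 2.3 m, d̄ = (0.14+0.09)/2 = 0.115, v̄ = (0.56+0.38)/2 = 0.47 → q = 2.3×0.115×0.47 = 0.1243 m³/s
Q = Σ q = 3.481 m³/s

3.48 m³/s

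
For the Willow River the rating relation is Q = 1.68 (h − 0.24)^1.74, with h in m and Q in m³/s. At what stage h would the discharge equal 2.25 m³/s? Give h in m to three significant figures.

1.42 m

h − h₀ = (Q/C)^(1/b) = (2.25/1.68)^(1/1.74) = 1.183 m
h = 0.24 + 1.183 = 1.423 m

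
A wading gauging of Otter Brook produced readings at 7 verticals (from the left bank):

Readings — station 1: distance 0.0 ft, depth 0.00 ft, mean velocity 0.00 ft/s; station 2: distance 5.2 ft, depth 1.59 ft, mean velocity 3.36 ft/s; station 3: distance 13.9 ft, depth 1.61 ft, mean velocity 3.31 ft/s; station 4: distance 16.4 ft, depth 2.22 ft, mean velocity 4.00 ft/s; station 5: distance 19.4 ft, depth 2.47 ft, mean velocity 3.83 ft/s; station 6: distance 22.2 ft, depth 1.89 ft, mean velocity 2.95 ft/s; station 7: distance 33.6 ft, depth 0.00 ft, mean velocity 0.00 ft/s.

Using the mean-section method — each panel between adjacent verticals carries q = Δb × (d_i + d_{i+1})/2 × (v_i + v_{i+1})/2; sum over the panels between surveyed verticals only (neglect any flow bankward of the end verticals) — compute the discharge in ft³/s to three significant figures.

135 ft³/s

Panel 1-2: Δb = 5.2 ft, d̄ = (0.00+1.59)/2 = 0.795, v̄ = (0.00+3.36)/2 = 1.68 → q = 5.2×0.795×1.68 = 6.945 ft³/s
Panel 2-3: Δb = 8.7 ft, d̄ = (1.59+1.61)/2 = 1.6, v̄ = (3.36+3.31)/2 = 3.335 → q = 8.7×1.6×3.335 = 46.42 ft³/s
Panel 3-4: Δb = 2.5 ft, d̄ = (1.61+2.22)/2 = 1.915, v̄ = (3.31+4.00)/2 = 3.655 → q = 2.5×1.915×3.655 = 17.50 ft³/s
Panel 4-5: Δb = 3 ft, d̄ = (2.22+2.47)/2 = 2.345, v̄ = (4.00+3.83)/2 = 3.915 → q = 3×2.345×3.915 = 27.54 ft³/s
Panel 5-6: Δb = 2.8 ft, d̄ = (2.47+1.89)/2 = 2.18, v̄ = (3.83+2.95)/2 = 3.39 → q = 2.8×2.18×3.39 = 20.69 ft³/s
Panel 6-7: Δb = 11.4 ft, d̄ = (1.89+0.00)/2 = 0.945, v̄ = (2.95+0.00)/2 = 1.475 → q = 11.4×0.945×1.475 = 15.89 ft³/s
Q = Σ q = 135.0 ft³/s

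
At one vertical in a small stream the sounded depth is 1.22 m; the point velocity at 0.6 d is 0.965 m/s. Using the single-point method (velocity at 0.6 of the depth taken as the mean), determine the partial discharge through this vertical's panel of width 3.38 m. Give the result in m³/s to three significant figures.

v̄ = v₀.₆ = 0.965 m/s
q = v̄ × d × w = 0.9650 × 1.22 × 3.38 = 3.979 m³/s

3.98 m³/s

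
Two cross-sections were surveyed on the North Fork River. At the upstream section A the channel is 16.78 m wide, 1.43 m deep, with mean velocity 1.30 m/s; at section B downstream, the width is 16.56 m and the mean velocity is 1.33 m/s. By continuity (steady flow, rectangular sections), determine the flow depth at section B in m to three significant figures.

Q = A₁V₁ = (16.78×1.43) × 1.30 = 31.19 m³/s
d₂ = Q/(b₂ V₂) = 31.19/(16.56×1.33) = 1.416 m

1.42 m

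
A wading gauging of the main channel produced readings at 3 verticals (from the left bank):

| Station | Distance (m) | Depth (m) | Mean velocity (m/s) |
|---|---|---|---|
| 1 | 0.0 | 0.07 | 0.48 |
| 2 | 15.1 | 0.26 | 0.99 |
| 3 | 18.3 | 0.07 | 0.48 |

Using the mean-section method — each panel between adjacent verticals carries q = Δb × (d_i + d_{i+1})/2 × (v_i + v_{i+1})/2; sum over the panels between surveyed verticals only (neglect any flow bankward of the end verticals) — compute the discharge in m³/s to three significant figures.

Panel 1-2: Δb = 15.1 m, d̄ = (0.07+0.26)/2 = 0.165, v̄ = (0.48+0.99)/2 = 0.735 → q = 15.1×0.165×0.735 = 1.831 m³/s
Panel 2-3: Δb = 3.2 m, d̄ = (0.26+0.07)/2 = 0.165, v̄ = (0.99+0.48)/2 = 0.735 → q = 3.2×0.165×0.735 = 0.3881 m³/s
Q = Σ q = 2.219 m³/s

2.22 m³/s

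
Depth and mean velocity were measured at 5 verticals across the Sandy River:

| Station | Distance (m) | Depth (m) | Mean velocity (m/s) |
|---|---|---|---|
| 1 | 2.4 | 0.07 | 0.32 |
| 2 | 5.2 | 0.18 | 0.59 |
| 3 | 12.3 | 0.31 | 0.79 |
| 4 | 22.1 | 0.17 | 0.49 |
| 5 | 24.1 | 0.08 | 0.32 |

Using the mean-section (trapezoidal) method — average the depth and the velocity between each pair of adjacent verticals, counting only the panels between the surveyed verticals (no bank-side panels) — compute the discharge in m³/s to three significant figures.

2.97 m³/s

Panel 1-2: Δb = 2.8 m, d̄ = (0.07+0.18)/2 = 0.125, v̄ = (0.32+0.59)/2 = 0.455 → q = 2.8×0.125×0.455 = 0.1593 m³/s
Panel 2-3: Δb = 7.1 m, d̄ = (0.18+0.31)/2 = 0.245, v̄ = (0.59+0.79)/2 = 0.69 → q = 7.1×0.245×0.69 = 1.200 m³/s
Panel 3-4: Δb = 9.8 m, d̄ = (0.31+0.17)/2 = 0.24, v̄ = (0.79+0.49)/2 = 0.64 → q = 9.8×0.24×0.64 = 1.505 m³/s
Panel 4-5: Δb = 2 m, d̄ = (0.17+0.08)/2 = 0.125, v̄ = (0.49+0.32)/2 = 0.405 → q = 2×0.125×0.405 = 0.1013 m³/s
Q = Σ q = 2.966 m³/s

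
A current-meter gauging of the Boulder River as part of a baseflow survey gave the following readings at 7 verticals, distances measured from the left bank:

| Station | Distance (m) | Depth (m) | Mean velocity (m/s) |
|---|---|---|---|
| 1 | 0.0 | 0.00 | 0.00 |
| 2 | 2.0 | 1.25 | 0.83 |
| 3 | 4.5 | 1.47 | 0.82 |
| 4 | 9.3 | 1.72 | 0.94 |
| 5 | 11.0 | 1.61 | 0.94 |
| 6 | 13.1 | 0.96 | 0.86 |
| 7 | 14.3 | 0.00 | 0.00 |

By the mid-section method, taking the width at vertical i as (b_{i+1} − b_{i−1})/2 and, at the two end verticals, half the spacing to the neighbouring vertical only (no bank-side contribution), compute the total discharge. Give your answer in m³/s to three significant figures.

16.2 m³/s

w_2 = (4.5 − 0.0)/2 = 2.25 m; q_2 = 0.83 × 1.25 × 2.25 = 2.334 m³/s
w_3 = (9.3 − 2.0)/2 = 3.65 m; q_3 = 0.82 × 1.47 × 3.65 = 4.400 m³/s
w_4 = (11.0 − 4.5)/2 = 3.25 m; q_4 = 0.94 × 1.72 × 3.25 = 5.255 m³/s
w_5 = (13.1 − 9.3)/2 = 1.9 m; q_5 = 0.94 × 1.61 × 1.9 = 2.875 m³/s
w_6 = (14.3 − 11.0)/2 = 1.65 m; q_6 = 0.86 × 0.96 × 1.65 = 1.362 m³/s
Stations 1, 7 contribute zero (depth or velocity is 0).
Q = Σ qᵢ = 16.23 m³/s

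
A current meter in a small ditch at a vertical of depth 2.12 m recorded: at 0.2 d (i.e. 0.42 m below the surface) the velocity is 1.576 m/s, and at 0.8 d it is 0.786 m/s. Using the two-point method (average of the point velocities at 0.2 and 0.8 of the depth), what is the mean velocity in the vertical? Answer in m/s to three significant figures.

v̄ = (1.576 + 0.786) / 2 = 1.181 m/s

1.18 m/s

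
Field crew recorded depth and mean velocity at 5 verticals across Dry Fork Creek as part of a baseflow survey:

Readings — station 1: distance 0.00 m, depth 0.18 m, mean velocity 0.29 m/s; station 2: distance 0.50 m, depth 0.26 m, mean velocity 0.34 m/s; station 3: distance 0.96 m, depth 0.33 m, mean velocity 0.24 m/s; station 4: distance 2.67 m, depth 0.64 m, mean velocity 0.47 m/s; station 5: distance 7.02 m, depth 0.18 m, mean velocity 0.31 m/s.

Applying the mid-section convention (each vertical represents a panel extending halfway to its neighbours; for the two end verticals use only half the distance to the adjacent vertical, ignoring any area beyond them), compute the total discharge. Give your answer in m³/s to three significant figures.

1.17 m³/s

w_1 = (0.50 − 0.00)/2 = 0.25 m; q_1 = 0.29 × 0.18 × 0.25 = 0.01305 m³/s
w_2 = (0.96 − 0.00)/2 = 0.48 m; q_2 = 0.34 × 0.26 × 0.48 = 0.04243 m³/s
w_3 = (2.67 − 0.50)/2 = 1.085 m; q_3 = 0.24 × 0.33 × 1.085 = 0.08593 m³/s
w_4 = (7.02 − 0.96)/2 = 3.03 m; q_4 = 0.47 × 0.64 × 3.03 = 0.9114 m³/s
w_5 = (7.02 − 2.67)/2 = 2.175 m; q_5 = 0.31 × 0.18 × 2.175 = 0.1214 m³/s
Q = Σ qᵢ = 1.174 m³/s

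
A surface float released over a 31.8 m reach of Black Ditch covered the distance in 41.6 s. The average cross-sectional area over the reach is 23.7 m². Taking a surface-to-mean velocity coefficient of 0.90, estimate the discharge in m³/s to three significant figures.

16.3 m³/s

v_surface = L / t̄ = 31.8 / 41.6 = 0.7644 m/s
v_mean = 0.90 × 0.7644 = 0.6880 m/s
Q = A × v_mean = 23.7 × 0.6880 = 16.31 m³/s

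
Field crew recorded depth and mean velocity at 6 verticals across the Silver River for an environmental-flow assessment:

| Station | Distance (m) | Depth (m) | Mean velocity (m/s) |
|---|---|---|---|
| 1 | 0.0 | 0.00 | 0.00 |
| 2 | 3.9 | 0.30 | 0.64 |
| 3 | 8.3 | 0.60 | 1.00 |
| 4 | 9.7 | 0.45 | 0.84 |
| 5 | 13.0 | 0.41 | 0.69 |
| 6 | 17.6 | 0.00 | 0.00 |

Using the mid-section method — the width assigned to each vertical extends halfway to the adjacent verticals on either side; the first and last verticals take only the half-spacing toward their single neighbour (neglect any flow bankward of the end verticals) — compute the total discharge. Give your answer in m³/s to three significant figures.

w_2 = (8.3 − 0.0)/2 = 4.15 m; q_2 = 0.64 × 0.30 × 4.15 = 0.7968 m³/s
w_3 = (9.7 − 3.9)/2 = 2.9 m; q_3 = 1.00 × 0.60 × 2.9 = 1.740 m³/s
w_4 = (13.0 − 8.3)/2 = 2.35 m; q_4 = 0.84 × 0.45 × 2.35 = 0.8883 m³/s
w_5 = (17.6 − 9.7)/2 = 3.95 m; q_5 = 0.69 × 0.41 × 3.95 = 1.117 m³/s
Stations 1, 6 contribute zero (depth or velocity is 0).
Q = Σ qᵢ = 4.543 m³/s

4.54 m³/s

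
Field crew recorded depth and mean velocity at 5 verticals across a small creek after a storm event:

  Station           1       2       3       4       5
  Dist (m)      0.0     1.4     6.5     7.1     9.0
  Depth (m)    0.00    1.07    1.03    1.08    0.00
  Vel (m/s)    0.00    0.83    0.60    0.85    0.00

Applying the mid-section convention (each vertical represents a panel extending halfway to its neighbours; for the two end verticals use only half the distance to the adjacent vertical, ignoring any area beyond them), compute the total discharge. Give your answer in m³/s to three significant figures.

5.80 m³/s

w_2 = (6.5 − 0.0)/2 = 3.25 m; q_2 = 0.83 × 1.07 × 3.25 = 2.886 m³/s
w_3 = (7.1 − 1.4)/2 = 2.85 m; q_3 = 0.60 × 1.03 × 2.85 = 1.761 m³/s
w_4 = (9.0 − 6.5)/2 = 1.25 m; q_4 = 0.85 × 1.08 × 1.25 = 1.148 m³/s
Stations 1, 5 contribute zero (depth or velocity is 0).
Q = Σ qᵢ = 5.795 m³/s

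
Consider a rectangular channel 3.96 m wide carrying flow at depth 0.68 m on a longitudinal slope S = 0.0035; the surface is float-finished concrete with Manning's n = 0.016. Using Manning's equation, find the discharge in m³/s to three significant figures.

A = b·y = 3.96 × 0.68 = 2.693 m²
P = b + 2y = 3.96 + 2×0.68 = 5.320 m
R = A/P = 2.693/5.320 = 0.5062 m
Q = (1/n)·A·R^(2/3)·S^(1/2) = (1/0.016) × 2.693 × 0.5062^(2/3) × 0.0035^(1/2) = 6.324 m³/s

6.32 m³/s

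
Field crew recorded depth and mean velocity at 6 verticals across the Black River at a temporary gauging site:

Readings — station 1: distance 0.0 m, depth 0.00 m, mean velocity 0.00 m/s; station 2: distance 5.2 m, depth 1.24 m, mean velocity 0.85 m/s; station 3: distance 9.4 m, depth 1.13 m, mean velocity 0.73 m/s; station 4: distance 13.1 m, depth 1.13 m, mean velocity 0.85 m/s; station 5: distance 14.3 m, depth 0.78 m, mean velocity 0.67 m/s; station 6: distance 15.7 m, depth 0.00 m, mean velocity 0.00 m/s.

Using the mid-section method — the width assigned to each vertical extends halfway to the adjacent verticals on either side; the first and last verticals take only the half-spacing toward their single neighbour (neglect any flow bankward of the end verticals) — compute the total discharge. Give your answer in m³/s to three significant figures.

11.2 m³/s

w_2 = (9.4 − 0.0)/2 = 4.7 m; q_2 = 0.85 × 1.24 × 4.7 = 4.954 m³/s
w_3 = (13.1 − 5.2)/2 = 3.95 m; q_3 = 0.73 × 1.13 × 3.95 = 3.258 m³/s
w_4 = (14.3 − 9.4)/2 = 2.45 m; q_4 = 0.85 × 1.13 × 2.45 = 2.353 m³/s
w_5 = (15.7 − 13.1)/2 = 1.3 m; q_5 = 0.67 × 0.78 × 1.3 = 0.6794 m³/s
Stations 1, 6 contribute zero (depth or velocity is 0).
Q = Σ qᵢ = 11.24 m³/s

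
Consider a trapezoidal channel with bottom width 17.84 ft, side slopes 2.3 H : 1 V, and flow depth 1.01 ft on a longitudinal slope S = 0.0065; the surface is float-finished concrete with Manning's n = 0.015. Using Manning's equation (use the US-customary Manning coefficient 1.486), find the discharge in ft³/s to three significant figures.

A = (b + z·y)·y = (17.84 + 2.3×1.01)×1.01 = 20.36 ft²
P = b + 2y√(1+z²) = 17.84 + 2×1.01×√(1+2.3²) = 22.91 ft
R = A/P = 20.36/22.91 = 0.8890 ft
Q = (1.486/n)·A·R^(2/3)·S^(1/2) = (1.486/0.015) × 20.36 × 0.8890^(2/3) × 0.0065^(1/2) = 150.4 ft³/s

150 ft³/s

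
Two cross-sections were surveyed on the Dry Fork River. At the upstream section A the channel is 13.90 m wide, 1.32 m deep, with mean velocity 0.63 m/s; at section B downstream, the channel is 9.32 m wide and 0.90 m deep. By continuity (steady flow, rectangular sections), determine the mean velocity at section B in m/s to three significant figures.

1.38 m/s

Q = A₁V₁ = (13.90×1.32) × 0.63 = 11.56 m³/s
A₂ = 9.32 × 0.90 = 8.388 m²
V₂ = Q/A₂ = 11.56/8.388 = 1.378 m/s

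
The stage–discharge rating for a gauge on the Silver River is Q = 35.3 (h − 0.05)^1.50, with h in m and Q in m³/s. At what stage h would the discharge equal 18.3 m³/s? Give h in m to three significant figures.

0.695 m

h − h₀ = (Q/C)^(1/b) = (18.3/35.3)^(1/1.50) = 0.6453 m
h = 0.05 + 0.6453 = 0.6953 m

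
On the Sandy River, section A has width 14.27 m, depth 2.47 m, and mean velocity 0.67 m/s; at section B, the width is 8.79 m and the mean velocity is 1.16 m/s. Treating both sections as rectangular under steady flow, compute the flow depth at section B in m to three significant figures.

2.32 m

Q = A₁V₁ = (14.27×2.47) × 0.67 = 23.62 m³/s
d₂ = Q/(b₂ V₂) = 23.62/(8.79×1.16) = 2.316 m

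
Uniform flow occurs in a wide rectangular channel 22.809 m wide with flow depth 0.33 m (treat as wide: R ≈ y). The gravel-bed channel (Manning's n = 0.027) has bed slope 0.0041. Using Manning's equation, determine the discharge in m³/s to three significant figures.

8.52 m³/s

A = b·y = 22.809 × 0.33 = 7.527 m²
Wide channel: R ≈ y = 0.33 m
Q = (1/n)·A·R^(2/3)·S^(1/2) = (1/0.027) × 7.527 × 0.3300^(2/3) × 0.0041^(1/2) = 8.524 m³/s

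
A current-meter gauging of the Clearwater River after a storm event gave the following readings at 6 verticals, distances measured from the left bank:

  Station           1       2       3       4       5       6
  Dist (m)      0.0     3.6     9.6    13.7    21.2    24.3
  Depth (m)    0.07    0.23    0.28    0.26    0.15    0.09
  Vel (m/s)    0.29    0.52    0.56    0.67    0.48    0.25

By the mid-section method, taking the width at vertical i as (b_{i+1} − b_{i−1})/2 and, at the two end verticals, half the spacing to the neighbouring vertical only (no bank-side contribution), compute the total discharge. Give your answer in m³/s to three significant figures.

w_1 = (3.6 − 0.0)/2 = 1.8 m; q_1 = 0.29 × 0.07 × 1.8 = 0.03654 m³/s
w_2 = (9.6 − 0.0)/2 = 4.8 m; q_2 = 0.52 × 0.23 × 4.8 = 0.5741 m³/s
w_3 = (13.7 − 3.6)/2 = 5.05 m; q_3 = 0.56 × 0.28 × 5.05 = 0.7918 m³/s
w_4 = (21.2 − 9.6)/2 = 5.8 m; q_4 = 0.67 × 0.26 × 5.8 = 1.010 m³/s
w_5 = (24.3 − 13.7)/2 = 5.3 m; q_5 = 0.48 × 0.15 × 5.3 = 0.3816 m³/s
w_6 = (24.3 − 21.2)/2 = 1.55 m; q_6 = 0.25 × 0.09 × 1.55 = 0.03488 m³/s
Q = Σ qᵢ = 2.829 m³/s

2.83 m³/s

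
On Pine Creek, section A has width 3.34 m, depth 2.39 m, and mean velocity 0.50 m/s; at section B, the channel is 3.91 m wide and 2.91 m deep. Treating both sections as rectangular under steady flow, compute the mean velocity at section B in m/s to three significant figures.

Q = A₁V₁ = (3.34×2.39) × 0.50 = 3.991 m³/s
A₂ = 3.91 × 2.91 = 11.38 m²
V₂ = Q/A₂ = 3.991/11.38 = 0.3508 m/s

0.351 m/s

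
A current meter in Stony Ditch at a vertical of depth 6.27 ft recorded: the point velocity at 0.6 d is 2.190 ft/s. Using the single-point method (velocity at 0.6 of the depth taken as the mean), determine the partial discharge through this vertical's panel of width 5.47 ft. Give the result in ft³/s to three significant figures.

75.1 ft³/s

v̄ = v₀.₆ = 2.190 ft/s
q = v̄ × d × w = 2.190 × 6.27 × 5.47 = 75.11 ft³/s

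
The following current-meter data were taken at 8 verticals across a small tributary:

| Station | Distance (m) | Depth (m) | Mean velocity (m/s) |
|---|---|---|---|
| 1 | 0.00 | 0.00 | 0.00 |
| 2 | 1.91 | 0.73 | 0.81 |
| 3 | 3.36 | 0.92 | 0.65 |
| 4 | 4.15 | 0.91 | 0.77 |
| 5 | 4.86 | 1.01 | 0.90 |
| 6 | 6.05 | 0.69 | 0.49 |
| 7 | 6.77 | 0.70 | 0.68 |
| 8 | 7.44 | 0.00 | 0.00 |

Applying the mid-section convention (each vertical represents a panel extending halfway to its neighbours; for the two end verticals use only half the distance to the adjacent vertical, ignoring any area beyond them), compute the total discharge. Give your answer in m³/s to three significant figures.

w_2 = (3.36 − 0.00)/2 = 1.68 m; q_2 = 0.81 × 0.73 × 1.68 = 0.9934 m³/s
w_3 = (4.15 − 1.91)/2 = 1.12 m; q_3 = 0.65 × 0.92 × 1.12 = 0.6698 m³/s
w_4 = (4.86 − 3.36)/2 = 0.75 m; q_4 = 0.77 × 0.91 × 0.75 = 0.5255 m³/s
w_5 = (6.05 − 4.15)/2 = 0.95 m; q_5 = 0.90 × 1.01 × 0.95 = 0.8636 m³/s
w_6 = (6.77 − 4.86)/2 = 0.955 m; q_6 = 0.49 × 0.69 × 0.955 = 0.3229 m³/s
w_7 = (7.44 − 6.05)/2 = 0.695 m; q_7 = 0.68 × 0.70 × 0.695 = 0.3308 m³/s
Stations 1, 8 contribute zero (depth or velocity is 0).
Q = Σ qᵢ = 3.706 m³/s

3.71 m³/s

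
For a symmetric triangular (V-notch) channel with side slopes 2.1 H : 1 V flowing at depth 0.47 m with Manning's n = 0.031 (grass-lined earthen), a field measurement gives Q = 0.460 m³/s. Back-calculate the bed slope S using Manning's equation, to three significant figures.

A = z·y² = 2.1×0.47² = 0.4639 m²
P = 2y√(1+z²) = 2×0.47×√(1+2.1²) = 2.186 m
R = A/P = 0.4639/2.186 = 0.2122 m
S = (Q·n / (1·A·R^(2/3)))² = (0.460×0.031 / (1×0.4639×0.3557))² = 0.007467

0.00747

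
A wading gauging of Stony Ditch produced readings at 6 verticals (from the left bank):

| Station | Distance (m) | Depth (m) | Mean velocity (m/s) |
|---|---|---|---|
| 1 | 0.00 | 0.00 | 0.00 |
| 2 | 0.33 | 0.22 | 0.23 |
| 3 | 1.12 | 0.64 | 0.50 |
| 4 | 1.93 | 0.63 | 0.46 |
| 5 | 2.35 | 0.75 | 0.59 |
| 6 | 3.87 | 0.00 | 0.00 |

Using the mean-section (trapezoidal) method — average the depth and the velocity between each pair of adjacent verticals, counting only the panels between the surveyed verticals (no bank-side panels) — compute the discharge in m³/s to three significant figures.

Panel 1-2: Δb = 0.33 m, d̄ = (0.00+0.22)/2 = 0.11, v̄ = (0.00+0.23)/2 = 0.115 → q = 0.33×0.11×0.115 = 0.004175 m³/s
Panel 2-3: Δb = 0.79 m, d̄ = (0.22+0.64)/2 = 0.43, v̄ = (0.23+0.50)/2 = 0.365 → q = 0.79×0.43×0.365 = 0.1240 m³/s
Panel 3-4: Δb = 0.81 m, d̄ = (0.64+0.63)/2 = 0.635, v̄ = (0.50+0.46)/2 = 0.48 → q = 0.81×0.635×0.48 = 0.2469 m³/s
Panel 4-5: Δb = 0.42 m, d̄ = (0.63+0.75)/2 = 0.69, v̄ = (0.46+0.59)/2 = 0.525 → q = 0.42×0.69×0.525 = 0.1521 m³/s
Panel 5-6: Δb = 1.52 m, d̄ = (0.75+0.00)/2 = 0.375, v̄ = (0.59+0.00)/2 = 0.295 → q = 1.52×0.375×0.295 = 0.1682 m³/s
Q = Σ q = 0.6953 m³/s

0.695 m³/s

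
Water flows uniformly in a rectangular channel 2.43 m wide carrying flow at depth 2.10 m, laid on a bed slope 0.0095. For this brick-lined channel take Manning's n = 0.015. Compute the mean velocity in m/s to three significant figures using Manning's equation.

A = b·y = 2.43 × 2.10 = 5.103 m²
P = b + 2y = 2.43 + 2×2.10 = 6.630 m
R = A/P = 5.103/6.630 = 0.7697 m
Q = (1/n)·A·R^(2/3)·S^(1/2) = (1/0.015) × 5.103 × 0.7697^(2/3) × 0.0095^(1/2) = 27.85 m³/s
V = Q/A = 27.85/5.103 = 5.457 m/s

5.46 m/s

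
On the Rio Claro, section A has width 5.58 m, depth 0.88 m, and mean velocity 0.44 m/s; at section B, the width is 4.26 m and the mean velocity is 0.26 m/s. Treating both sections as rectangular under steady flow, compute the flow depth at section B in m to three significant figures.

1.95 m

Q = A₁V₁ = (5.58×0.88) × 0.44 = 2.161 m³/s
d₂ = Q/(b₂ V₂) = 2.161/(4.26×0.26) = 1.951 m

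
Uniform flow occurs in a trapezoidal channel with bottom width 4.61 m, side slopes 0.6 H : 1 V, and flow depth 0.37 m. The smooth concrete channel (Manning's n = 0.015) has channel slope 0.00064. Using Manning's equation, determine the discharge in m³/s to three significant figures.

A = (b + z·y)·y = (4.61 + 0.6×0.37)×0.37 = 1.788 m²
P = b + 2y√(1+z²) = 4.61 + 2×0.37×√(1+0.6²) = 5.473 m
R = A/P = 1.788/5.473 = 0.3267 m
Q = (1/n)·A·R^(2/3)·S^(1/2) = (1/0.015) × 1.788 × 0.3267^(2/3) × 0.00064^(1/2) = 1.430 m³/s

1.43 m³/s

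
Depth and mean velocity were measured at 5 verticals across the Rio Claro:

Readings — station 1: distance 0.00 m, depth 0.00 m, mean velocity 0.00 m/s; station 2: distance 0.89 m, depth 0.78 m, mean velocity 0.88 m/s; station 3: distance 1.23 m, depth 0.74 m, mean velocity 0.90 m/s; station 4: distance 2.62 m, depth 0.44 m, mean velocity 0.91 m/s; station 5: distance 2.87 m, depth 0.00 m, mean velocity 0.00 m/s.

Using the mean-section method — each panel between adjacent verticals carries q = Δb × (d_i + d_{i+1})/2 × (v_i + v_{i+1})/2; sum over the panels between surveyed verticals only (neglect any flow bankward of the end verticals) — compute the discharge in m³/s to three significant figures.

Panel 1-2: Δb = 0.89 m, d̄ = (0.00+0.78)/2 = 0.39, v̄ = (0.00+0.88)/2 = 0.44 → q = 0.89×0.39×0.44 = 0.1527 m³/s
Panel 2-3: Δb = 0.34 m, d̄ = (0.78+0.74)/2 = 0.76, v̄ = (0.88+0.90)/2 = 0.89 → q = 0.34×0.76×0.89 = 0.2300 m³/s
Panel 3-4: Δb = 1.39 m, d̄ = (0.74+0.44)/2 = 0.59, v̄ = (0.90+0.91)/2 = 0.905 → q = 1.39×0.59×0.905 = 0.7422 m³/s
Panel 4-5: Δb = 0.25 m, d̄ = (0.44+0.00)/2 = 0.22, v̄ = (0.91+0.00)/2 = 0.455 → q = 0.25×0.22×0.455 = 0.02503 m³/s
Q = Σ q = 1.150 m³/s

1.15 m³/s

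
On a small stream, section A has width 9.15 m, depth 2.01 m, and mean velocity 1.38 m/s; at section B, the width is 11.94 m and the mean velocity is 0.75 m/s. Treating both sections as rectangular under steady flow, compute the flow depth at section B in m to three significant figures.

Q = A₁V₁ = (9.15×2.01) × 1.38 = 25.38 m³/s
d₂ = Q/(b₂ V₂) = 25.38/(11.94×0.75) = 2.834 m

2.83 m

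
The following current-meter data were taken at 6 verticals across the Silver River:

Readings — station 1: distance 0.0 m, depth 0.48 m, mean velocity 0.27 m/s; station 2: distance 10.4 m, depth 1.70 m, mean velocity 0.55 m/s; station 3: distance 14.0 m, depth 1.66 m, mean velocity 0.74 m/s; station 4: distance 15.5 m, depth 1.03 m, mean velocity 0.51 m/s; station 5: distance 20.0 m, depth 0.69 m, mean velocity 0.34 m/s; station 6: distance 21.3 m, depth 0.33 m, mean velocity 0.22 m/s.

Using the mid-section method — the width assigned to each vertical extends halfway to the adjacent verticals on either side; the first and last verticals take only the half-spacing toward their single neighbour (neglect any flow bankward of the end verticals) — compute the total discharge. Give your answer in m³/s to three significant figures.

w_1 = (10.4 − 0.0)/2 = 5.2 m; q_1 = 0.27 × 0.48 × 5.2 = 0.6739 m³/s
w_2 = (14.0 − 0.0)/2 = 7 m; q_2 = 0.55 × 1.70 × 7 = 6.545 m³/s
w_3 = (15.5 − 10.4)/2 = 2.55 m; q_3 = 0.74 × 1.66 × 2.55 = 3.132 m³/s
w_4 = (20.0 − 14.0)/2 = 3 m; q_4 = 0.51 × 1.03 × 3 = 1.576 m³/s
w_5 = (21.3 − 15.5)/2 = 2.9 m; q_5 = 0.34 × 0.69 × 2.9 = 0.6803 m³/s
w_6 = (21.3 − 20.0)/2 = 0.65 m; q_6 = 0.22 × 0.33 × 0.65 = 0.04719 m³/s
Q = Σ qᵢ = 12.65 m³/s

12.7 m³/s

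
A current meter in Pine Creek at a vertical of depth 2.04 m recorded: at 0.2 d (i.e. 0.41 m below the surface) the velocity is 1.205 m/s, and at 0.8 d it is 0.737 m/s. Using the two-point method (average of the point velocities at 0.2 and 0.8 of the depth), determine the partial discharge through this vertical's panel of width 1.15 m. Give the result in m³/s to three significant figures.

2.28 m³/s

v̄ = (1.205 + 0.737) / 2 = 0.9710 m/s
q = v̄ × d × w = 0.9710 × 2.04 × 1.15 = 2.278 m³/s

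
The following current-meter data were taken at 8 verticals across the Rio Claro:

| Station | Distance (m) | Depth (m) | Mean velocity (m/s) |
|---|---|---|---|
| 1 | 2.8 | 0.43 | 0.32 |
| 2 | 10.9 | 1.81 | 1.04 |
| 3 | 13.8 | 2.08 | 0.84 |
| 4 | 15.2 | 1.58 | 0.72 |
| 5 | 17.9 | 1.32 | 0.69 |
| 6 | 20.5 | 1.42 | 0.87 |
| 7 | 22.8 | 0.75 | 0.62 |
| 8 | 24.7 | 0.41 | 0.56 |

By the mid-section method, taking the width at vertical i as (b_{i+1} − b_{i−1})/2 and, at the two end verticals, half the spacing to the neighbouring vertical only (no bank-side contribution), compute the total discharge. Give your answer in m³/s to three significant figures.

w_1 = (10.9 − 2.8)/2 = 4.05 m; q_1 = 0.32 × 0.43 × 4.05 = 0.5573 m³/s
w_2 = (13.8 − 2.8)/2 = 5.5 m; q_2 = 1.04 × 1.81 × 5.5 = 10.35 m³/s
w_3 = (15.2 − 10.9)/2 = 2.15 m; q_3 = 0.84 × 2.08 × 2.15 = 3.756 m³/s
w_4 = (17.9 − 13.8)/2 = 2.05 m; q_4 = 0.72 × 1.58 × 2.05 = 2.332 m³/s
w_5 = (20.5 − 15.2)/2 = 2.65 m; q_5 = 0.69 × 1.32 × 2.65 = 2.414 m³/s
w_6 = (22.8 − 17.9)/2 = 2.45 m; q_6 = 0.87 × 1.42 × 2.45 = 3.027 m³/s
w_7 = (24.7 − 20.5)/2 = 2.1 m; q_7 = 0.62 × 0.75 × 2.1 = 0.9765 m³/s
w_8 = (24.7 − 22.8)/2 = 0.95 m; q_8 = 0.56 × 0.41 × 0.95 = 0.2181 m³/s
Q = Σ qᵢ = 23.63 m³/s

23.6 m³/s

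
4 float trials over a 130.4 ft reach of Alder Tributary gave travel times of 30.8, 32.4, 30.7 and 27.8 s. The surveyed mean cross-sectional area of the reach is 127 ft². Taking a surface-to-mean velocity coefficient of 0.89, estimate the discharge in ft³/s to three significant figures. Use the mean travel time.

484 ft³/s

t̄ = (30.8 + 32.4 + 30.7 + 27.8) / 4 = 30.425 s
v_surface = L / t̄ = 130.4 / 30.425 = 4.286 ft/s
v_mean = 0.89 × 4.286 = 3.814 ft/s
Q = A × v_mean = 127 × 3.814 = 484.4 ft³/s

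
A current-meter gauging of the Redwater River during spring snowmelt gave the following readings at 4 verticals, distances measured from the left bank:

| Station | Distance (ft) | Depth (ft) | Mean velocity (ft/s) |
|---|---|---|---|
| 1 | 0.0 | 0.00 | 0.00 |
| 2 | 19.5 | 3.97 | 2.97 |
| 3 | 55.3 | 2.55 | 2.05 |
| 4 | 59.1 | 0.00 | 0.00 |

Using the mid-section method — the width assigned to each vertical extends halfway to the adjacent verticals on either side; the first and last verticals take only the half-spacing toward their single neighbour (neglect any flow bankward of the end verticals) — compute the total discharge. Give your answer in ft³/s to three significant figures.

430 ft³/s

w_2 = (55.3 − 0.0)/2 = 27.65 ft; q_2 = 2.97 × 3.97 × 27.65 = 326.0 ft³/s
w_3 = (59.1 − 19.5)/2 = 19.8 ft; q_3 = 2.05 × 2.55 × 19.8 = 103.5 ft³/s
Stations 1, 4 contribute zero (depth or velocity is 0).
Q = Σ qᵢ = 429.5 ft³/s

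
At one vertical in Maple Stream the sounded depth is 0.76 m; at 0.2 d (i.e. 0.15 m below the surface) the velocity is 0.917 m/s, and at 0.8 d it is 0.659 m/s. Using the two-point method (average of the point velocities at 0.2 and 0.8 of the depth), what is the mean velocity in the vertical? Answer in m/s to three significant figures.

0.788 m/s

v̄ = (0.917 + 0.659) / 2 = 0.7880 m/s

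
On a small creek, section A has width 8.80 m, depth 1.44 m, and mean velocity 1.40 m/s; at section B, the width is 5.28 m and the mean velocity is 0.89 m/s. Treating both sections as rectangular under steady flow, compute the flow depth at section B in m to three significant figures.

Q = A₁V₁ = (8.80×1.44) × 1.40 = 17.74 m³/s
d₂ = Q/(b₂ V₂) = 17.74/(5.28×0.89) = 3.775 m

3.78 m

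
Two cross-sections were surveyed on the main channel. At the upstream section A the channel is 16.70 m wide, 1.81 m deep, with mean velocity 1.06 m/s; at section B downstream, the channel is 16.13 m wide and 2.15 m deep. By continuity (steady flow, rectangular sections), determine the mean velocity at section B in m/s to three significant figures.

Q = A₁V₁ = (16.70×1.81) × 1.06 = 32.04 m³/s
A₂ = 16.13 × 2.15 = 34.68 m²
V₂ = Q/A₂ = 32.04/34.68 = 0.9239 m/s

0.924 m/s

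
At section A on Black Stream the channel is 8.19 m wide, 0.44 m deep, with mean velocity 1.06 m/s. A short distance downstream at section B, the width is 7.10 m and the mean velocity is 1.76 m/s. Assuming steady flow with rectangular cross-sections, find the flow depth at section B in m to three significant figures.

0.306 m

Q = A₁V₁ = (8.19×0.44) × 1.06 = 3.820 m³/s
d₂ = Q/(b₂ V₂) = 3.820/(7.10×1.76) = 0.3057 m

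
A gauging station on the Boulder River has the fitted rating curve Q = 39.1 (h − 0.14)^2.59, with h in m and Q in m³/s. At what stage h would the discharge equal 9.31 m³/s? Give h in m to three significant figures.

h − h₀ = (Q/C)^(1/b) = (9.31/39.1)^(1/2.59) = 0.5746 m
h = 0.14 + 0.5746 = 0.7146 m

0.715 m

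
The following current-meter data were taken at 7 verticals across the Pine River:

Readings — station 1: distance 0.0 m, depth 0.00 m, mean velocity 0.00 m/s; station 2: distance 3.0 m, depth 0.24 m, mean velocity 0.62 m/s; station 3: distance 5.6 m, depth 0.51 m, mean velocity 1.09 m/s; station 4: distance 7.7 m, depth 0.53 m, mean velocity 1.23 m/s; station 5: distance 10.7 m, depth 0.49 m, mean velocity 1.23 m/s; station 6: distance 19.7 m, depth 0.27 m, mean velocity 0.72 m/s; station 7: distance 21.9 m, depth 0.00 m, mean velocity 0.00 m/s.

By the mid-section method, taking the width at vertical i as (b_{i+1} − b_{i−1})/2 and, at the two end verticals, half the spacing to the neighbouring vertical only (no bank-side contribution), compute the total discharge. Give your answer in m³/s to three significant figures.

8.09 m³/s

w_2 = (5.6 − 0.0)/2 = 2.8 m; q_2 = 0.62 × 0.24 × 2.8 = 0.4166 m³/s
w_3 = (7.7 − 3.0)/2 = 2.35 m; q_3 = 1.09 × 0.51 × 2.35 = 1.306 m³/s
w_4 = (10.7 − 5.6)/2 = 2.55 m; q_4 = 1.23 × 0.53 × 2.55 = 1.662 m³/s
w_5 = (19.7 − 7.7)/2 = 6 m; q_5 = 1.23 × 0.49 × 6 = 3.616 m³/s
w_6 = (21.9 − 10.7)/2 = 5.6 m; q_6 = 0.72 × 0.27 × 5.6 = 1.089 m³/s
Stations 1, 7 contribute zero (depth or velocity is 0).
Q = Σ qᵢ = 8.090 m³/s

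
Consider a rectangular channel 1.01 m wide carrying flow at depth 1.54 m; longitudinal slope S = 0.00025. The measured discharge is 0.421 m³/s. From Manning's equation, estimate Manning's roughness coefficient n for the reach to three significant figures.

A = b·y = 1.01 × 1.54 = 1.555 m²
P = b + 2y = 1.01 + 2×1.54 = 4.090 m
R = A/P = 1.555/4.090 = 0.3803 m
n = (1/Q)·A·R^(2/3)·S^(1/2) = (1/0.421) × 1.555 × 0.5249 × 0.01581 = 0.03066

0.0307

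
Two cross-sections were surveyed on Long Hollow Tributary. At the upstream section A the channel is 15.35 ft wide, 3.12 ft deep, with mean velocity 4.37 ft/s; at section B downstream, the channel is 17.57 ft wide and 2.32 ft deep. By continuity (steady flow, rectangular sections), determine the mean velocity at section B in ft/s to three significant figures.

Q = A₁V₁ = (15.35×3.12) × 4.37 = 209.3 ft³/s
A₂ = 17.57 × 2.32 = 40.76 ft²
V₂ = Q/A₂ = 209.3/40.76 = 5.134 ft/s

5.13 ft/s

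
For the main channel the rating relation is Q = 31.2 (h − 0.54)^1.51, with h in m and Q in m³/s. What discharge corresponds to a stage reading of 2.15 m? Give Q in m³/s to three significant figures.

Q = 31.2 × (2.15 − 0.54)^1.51 = 31.2 × 1.61^1.51 = 64.04 m³/s

64.0 m³/s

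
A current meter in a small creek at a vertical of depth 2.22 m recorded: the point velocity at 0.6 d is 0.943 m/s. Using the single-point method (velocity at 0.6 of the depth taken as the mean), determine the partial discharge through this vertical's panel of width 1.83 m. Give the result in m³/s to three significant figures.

v̄ = v₀.₆ = 0.943 m/s
q = v̄ × d × w = 0.9430 × 2.22 × 1.83 = 3.831 m³/s

3.83 m³/s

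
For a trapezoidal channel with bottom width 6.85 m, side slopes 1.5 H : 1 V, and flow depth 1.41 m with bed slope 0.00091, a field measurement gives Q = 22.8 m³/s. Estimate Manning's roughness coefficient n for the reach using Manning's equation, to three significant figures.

A = (b + z·y)·y = (6.85 + 1.5×1.41)×1.41 = 12.64 m²
P = b + 2y√(1+z²) = 6.85 + 2×1.41×√(1+1.5²) = 11.93 m
R = A/P = 12.64/11.93 = 1.059 m
n = (1/Q)·A·R^(2/3)·S^(1/2) = (1/22.8) × 12.64 × 1.039 × 0.03017 = 0.01738

0.0174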